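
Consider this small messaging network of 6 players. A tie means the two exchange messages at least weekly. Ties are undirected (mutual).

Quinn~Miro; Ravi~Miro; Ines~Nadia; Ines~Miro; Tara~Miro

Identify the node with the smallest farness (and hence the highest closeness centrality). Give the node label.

Miro

Farness (sum of distances to all others) for each node — Ines:8, Miro:6, Nadia:12, Quinn:10, Ravi:10, Tara:10.
The smallest farness is 6, for Miro, so Miro has the highest closeness.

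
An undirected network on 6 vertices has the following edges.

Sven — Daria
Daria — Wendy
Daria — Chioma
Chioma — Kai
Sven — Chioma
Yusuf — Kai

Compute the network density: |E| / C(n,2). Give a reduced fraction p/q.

There are 6 edges and 6 nodes, so the maximum possible is C(6,2) = 15.
Density = 6/15 = 2/5.

2/5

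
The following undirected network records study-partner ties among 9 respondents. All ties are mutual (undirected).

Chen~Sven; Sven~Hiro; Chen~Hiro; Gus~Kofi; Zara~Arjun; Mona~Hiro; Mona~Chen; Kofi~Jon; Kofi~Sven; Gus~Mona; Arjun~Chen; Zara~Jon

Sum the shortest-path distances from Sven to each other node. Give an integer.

14

Distances from Sven: Arjun:2, Chen:1, Gus:2, Hiro:1, Jon:2, Kofi:1, Mona:2, Zara:3.
Sum = 2 + 1 + 2 + 1 + 2 + 1 + 2 + 3 = 14.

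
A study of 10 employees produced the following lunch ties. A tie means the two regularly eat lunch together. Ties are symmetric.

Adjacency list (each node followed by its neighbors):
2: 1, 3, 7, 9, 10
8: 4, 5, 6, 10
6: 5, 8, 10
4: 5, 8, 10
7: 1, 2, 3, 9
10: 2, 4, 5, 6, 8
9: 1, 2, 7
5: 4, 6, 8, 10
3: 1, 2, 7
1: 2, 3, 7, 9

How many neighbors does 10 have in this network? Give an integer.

5

10 is directly tied to 2, 4, 5, 6, and 8. That is 5 neighbors, so the degree of 10 is 5.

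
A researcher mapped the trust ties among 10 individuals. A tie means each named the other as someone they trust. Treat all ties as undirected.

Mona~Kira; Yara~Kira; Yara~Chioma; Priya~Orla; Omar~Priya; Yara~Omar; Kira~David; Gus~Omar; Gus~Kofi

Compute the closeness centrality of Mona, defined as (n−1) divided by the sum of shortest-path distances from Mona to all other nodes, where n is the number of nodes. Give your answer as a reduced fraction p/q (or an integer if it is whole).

9/29

Distances from Mona: Chioma:3, David:2, Gus:4, Kira:1, Kofi:5, Omar:3, Orla:5, Priya:4, Yara:2. Sum = 29.
n = 10, so closeness = 9/29.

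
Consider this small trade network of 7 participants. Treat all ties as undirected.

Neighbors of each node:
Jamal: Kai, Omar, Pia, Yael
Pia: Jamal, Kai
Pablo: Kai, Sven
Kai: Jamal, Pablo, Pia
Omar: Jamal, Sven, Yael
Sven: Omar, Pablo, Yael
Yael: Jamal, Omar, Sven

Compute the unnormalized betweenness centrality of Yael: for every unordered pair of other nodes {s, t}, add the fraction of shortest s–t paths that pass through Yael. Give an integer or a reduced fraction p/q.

Pairs whose geodesics pass through Yael — Pia–Sven: 1/3; Sven–Jamal: 1/2.
All other pairs contribute 0.
Summing the contributions gives betweenness(Yael) = 5/6.

5/6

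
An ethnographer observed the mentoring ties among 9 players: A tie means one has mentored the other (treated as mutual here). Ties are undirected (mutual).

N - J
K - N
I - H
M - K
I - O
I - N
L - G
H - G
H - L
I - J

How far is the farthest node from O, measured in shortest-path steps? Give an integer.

4

Distances from O: G:3, H:2, I:1, J:2, K:3, L:3, M:4, N:2.
The largest is 4 (to M), so the eccentricity of O is 4.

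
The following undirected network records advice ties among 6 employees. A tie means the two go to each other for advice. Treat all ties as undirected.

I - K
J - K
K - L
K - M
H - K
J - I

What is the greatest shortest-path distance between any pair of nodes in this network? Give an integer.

Eccentricity of each node (its greatest distance to any other): H:2, I:2, J:2, K:1, L:2, M:2.
The maximum eccentricity is 2, realized for instance by the pair H–I via H – K – I. So the diameter is 2.

2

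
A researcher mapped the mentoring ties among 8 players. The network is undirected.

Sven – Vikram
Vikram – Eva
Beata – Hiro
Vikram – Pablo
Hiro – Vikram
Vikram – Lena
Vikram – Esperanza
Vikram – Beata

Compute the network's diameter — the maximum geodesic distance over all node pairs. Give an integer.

Eccentricity of each node (its greatest distance to any other): Beata:2, Esperanza:2, Eva:2, Hiro:2, Lena:2, Pablo:2, Sven:2, Vikram:1.
The maximum eccentricity is 2, realized for instance by the pair Beata–Pablo via Beata – Vikram – Pablo. So the diameter is 2.

2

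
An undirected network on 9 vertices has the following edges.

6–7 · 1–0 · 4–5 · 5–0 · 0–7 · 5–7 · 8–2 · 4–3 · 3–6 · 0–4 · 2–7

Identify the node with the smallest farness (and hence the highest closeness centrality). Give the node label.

Farness (sum of distances to all others) for each node — 0:13, 1:20, 2:17, 3:18, 4:16, 5:14, 6:16, 7:12, 8:24.
The smallest farness is 12, for 7, so 7 has the highest closeness.

7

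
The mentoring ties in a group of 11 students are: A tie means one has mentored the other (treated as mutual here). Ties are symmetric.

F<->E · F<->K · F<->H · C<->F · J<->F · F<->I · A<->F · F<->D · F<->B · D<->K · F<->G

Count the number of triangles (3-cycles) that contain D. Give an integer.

D's neighbors: F and K.
Neighbor pairs that are themselves tied: D–F–K. Each forms one triangle with D, for 1 in total.

1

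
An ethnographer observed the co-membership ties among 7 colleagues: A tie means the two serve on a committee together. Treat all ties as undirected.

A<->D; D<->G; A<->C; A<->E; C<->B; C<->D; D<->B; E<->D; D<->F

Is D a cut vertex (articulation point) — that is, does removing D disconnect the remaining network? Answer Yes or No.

Yes

Removing D leaves {A, B, C, and E} with no path to {G}, so the network splits into 3 components. D is a cut vertex.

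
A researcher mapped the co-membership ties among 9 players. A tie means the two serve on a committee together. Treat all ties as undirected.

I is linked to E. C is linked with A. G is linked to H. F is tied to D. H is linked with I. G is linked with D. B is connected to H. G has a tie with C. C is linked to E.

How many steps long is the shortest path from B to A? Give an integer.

4

One shortest route is B – H – G – C – A, which uses 4 edges, and at distance 3 from B we only reach {C, D, E}, which does not include A. So d(B,A) = 4.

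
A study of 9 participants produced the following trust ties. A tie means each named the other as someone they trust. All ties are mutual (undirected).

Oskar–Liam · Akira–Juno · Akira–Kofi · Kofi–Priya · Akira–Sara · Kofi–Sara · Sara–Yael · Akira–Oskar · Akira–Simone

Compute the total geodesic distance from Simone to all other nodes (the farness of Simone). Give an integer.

Distances from Simone: Akira:1, Juno:2, Kofi:2, Liam:3, Oskar:2, Priya:3, Sara:2, Yael:3.
Sum = 1 + 2 + 2 + 3 + 2 + 3 + 2 + 3 = 18.

18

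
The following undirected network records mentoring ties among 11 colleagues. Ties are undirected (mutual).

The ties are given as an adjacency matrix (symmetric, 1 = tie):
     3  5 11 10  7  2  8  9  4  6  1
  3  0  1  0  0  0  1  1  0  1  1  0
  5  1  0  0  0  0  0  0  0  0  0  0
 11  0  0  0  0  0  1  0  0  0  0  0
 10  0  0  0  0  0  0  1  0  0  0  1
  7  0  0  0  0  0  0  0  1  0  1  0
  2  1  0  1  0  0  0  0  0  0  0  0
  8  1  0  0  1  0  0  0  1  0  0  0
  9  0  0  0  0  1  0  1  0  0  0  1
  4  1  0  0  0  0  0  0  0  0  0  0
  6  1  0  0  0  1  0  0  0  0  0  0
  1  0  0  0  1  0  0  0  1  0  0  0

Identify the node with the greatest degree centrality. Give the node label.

3

Degrees — 1:2, 2:2, 3:5, 4:1, 5:1, 6:2, 7:2, 8:3, 9:3, 10:2, 11:1.
The maximum is 5, attained only by 3.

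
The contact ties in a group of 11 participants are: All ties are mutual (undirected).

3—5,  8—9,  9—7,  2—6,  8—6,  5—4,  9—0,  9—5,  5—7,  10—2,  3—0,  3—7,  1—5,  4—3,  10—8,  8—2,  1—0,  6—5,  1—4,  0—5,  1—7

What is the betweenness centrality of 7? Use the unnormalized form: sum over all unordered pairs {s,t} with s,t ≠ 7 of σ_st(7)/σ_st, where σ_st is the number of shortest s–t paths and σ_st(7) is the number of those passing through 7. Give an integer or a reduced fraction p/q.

Pairs whose geodesics pass through 7 — 3–9: 1/3; 3–1: 1/4; 3–8: 1/4; 3–10: 1/5; 9–1: 1/3; 1–8: 1/4; 1–10: 1/5.
All other pairs contribute 0.
Summing the contributions gives betweenness(7) = 109/60.

109/60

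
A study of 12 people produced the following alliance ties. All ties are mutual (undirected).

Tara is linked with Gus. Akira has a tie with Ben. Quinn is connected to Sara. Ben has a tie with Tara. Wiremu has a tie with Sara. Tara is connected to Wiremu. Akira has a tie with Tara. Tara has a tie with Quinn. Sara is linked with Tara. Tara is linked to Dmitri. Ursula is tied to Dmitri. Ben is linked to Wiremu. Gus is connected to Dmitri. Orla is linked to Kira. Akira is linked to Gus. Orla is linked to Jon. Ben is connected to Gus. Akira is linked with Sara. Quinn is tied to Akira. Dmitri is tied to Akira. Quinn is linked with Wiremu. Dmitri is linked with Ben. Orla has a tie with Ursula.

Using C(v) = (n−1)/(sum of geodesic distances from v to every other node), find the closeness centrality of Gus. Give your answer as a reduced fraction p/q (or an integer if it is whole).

11/23

Distances from Gus: Akira:1, Ben:1, Dmitri:1, Jon:4, Kira:4, Orla:3, Quinn:2, Sara:2, Tara:1, Ursula:2, Wiremu:2. Sum = 23.
n = 12, so closeness = 11/23.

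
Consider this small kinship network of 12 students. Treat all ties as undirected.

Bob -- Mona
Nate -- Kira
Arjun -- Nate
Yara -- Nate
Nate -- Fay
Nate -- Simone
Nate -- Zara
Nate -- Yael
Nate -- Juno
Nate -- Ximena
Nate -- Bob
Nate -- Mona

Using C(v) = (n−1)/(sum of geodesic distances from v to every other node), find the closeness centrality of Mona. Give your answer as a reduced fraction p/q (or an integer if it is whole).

Distances from Mona: Arjun:2, Bob:1, Fay:2, Juno:2, Kira:2, Nate:1, Simone:2, Ximena:2, Yael:2, Yara:2, Zara:2. Sum = 20.
n = 12, so closeness = 11/20.

11/20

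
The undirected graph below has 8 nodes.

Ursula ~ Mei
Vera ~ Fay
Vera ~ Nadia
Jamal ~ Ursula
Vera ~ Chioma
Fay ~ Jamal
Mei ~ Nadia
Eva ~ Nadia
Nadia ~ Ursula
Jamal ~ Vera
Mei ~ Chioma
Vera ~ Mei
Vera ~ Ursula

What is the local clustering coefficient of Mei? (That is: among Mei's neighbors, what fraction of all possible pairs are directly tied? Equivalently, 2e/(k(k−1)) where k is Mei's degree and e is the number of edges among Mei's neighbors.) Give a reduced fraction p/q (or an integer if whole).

Mei's neighbors: Chioma, Nadia, Ursula, and Vera (k = 4).
Possible neighbor pairs: C(4,2) = 6. Edges among them: Chioma–Vera, Nadia–Ursula, Nadia–Vera, Ursula–Vera → e = 4.
Clustering(Mei) = 4/6 = 2/3.

2/3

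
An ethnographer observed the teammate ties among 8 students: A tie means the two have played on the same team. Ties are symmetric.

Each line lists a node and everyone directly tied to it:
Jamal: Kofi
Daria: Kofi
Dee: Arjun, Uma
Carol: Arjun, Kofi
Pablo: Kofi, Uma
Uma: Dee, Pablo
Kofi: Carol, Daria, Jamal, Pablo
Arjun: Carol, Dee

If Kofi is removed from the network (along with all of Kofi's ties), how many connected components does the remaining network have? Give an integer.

Without Kofi, the remaining ties split the others into: {Arjun, Carol, Dee, Pablo, Uma}; {Daria}; {Jamal}.
That's 3 separate components.

3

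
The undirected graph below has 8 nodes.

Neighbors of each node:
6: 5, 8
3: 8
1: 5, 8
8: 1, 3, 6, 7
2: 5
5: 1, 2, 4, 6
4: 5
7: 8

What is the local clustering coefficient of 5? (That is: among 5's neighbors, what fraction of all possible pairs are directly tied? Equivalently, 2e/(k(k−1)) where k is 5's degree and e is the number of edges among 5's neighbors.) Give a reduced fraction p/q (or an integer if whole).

0

5's neighbors: 1, 2, 4, and 6 (k = 4).
Possible neighbor pairs: C(4,2) = 6. Edges among them: none → e = 0.
Clustering(5) = 0/6 = 0.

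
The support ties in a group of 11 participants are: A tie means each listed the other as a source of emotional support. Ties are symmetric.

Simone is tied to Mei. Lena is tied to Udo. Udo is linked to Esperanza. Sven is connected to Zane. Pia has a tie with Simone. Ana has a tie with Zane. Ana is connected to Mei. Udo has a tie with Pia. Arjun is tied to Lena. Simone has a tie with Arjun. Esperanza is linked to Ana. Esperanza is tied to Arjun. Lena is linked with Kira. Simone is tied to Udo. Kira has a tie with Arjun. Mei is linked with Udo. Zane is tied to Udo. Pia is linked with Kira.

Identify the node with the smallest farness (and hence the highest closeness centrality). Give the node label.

Farness (sum of distances to all others) for each node — Ana:20, Arjun:19, Esperanza:18, Kira:22, Lena:19, Mei:19, Pia:19, Simone:17, Sven:28, Udo:14, Zane:19.
The smallest farness is 14, for Udo, so Udo has the highest closeness.

Udo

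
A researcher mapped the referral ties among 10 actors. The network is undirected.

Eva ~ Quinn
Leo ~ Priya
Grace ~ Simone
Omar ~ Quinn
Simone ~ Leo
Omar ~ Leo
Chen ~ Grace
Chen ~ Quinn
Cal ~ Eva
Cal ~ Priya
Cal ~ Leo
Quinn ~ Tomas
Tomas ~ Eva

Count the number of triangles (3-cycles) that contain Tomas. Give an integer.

1

Tomas's neighbors: Eva and Quinn.
Neighbor pairs that are themselves tied: Tomas–Eva–Quinn. Each forms one triangle with Tomas, for 1 in total.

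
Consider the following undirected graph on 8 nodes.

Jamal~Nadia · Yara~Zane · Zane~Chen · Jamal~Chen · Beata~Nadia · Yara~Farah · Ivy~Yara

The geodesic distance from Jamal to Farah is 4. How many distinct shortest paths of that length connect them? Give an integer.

1

The shortest distance is 4, and the only length-4 path is Jamal–Chen–Zane–Yara–Farah. So there is exactly 1 shortest path.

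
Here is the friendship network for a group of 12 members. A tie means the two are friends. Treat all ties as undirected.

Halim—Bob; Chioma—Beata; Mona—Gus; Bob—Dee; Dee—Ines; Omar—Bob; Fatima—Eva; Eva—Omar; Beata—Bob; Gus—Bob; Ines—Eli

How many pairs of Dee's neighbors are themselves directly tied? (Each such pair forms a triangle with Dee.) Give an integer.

Dee's neighbors are Bob and Ines, but none of them are tied to each other, so no triangle contains Dee.

0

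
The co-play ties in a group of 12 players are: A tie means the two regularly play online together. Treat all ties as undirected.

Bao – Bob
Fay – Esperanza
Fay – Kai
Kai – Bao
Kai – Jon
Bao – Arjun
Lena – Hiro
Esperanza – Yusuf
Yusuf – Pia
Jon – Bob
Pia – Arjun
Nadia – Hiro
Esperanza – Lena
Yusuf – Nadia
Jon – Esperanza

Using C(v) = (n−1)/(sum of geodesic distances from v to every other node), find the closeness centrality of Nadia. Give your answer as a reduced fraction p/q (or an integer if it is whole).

11/29

Distances from Nadia: Arjun:3, Bao:4, Bob:4, Esperanza:2, Fay:3, Hiro:1, Jon:3, Kai:4, Lena:2, Pia:2, Yusuf:1. Sum = 29.
n = 12, so closeness = 11/29.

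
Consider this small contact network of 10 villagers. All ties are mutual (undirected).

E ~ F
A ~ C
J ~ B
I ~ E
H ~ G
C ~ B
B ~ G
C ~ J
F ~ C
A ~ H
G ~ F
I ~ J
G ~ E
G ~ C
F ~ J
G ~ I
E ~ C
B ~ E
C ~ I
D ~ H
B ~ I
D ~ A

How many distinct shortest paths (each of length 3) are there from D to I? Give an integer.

2

The shortest distance is 3. The length-3 paths are: D–A–C–I; D–H–G–I.
That gives 2 distinct shortest paths.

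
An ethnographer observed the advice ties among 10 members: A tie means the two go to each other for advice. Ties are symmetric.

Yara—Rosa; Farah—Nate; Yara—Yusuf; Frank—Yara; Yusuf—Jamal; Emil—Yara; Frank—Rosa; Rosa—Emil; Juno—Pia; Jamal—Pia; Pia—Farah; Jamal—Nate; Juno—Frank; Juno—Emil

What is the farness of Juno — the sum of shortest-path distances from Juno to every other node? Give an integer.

Distances from Juno: Emil:1, Farah:2, Frank:1, Jamal:2, Nate:3, Pia:1, Rosa:2, Yara:2, Yusuf:3.
Sum = 1 + 2 + 1 + 2 + 3 + 1 + 2 + 2 + 3 = 17.

17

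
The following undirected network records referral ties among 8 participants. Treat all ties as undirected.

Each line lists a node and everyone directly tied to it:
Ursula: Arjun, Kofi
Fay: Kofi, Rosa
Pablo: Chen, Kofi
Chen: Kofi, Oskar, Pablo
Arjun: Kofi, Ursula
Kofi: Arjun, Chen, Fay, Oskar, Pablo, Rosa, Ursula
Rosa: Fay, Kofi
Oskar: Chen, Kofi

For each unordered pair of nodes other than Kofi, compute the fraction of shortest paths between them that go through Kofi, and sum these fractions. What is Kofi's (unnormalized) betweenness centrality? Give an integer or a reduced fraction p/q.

Pairs whose geodesics pass through Kofi — Rosa–Chen: 1; Rosa–Oskar: 1; Rosa–Pablo: 1; Rosa–Ursula: 1; Rosa–Arjun: 1; Chen–Fay: 1; Chen–Ursula: 1; Chen–Arjun: 1; Oskar–Pablo: 1/2; Oskar–Fay: 1; Oskar–Ursula: 1; Oskar–Arjun: 1; Pablo–Fay: 1; Pablo–Ursula: 1 … (+3 more pairs).
All other pairs contribute 0.
Summing the contributions gives betweenness(Kofi) = 33/2.

33/2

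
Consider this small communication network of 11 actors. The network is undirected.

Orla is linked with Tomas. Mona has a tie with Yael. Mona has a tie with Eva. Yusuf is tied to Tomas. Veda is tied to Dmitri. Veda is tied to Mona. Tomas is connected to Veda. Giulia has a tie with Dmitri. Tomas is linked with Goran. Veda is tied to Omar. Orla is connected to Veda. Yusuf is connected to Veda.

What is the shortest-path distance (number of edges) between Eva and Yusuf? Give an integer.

One shortest route is Eva – Mona – Veda – Yusuf, which uses 3 edges, and at distance 2 from Eva we only reach {Veda, Yael}, which does not include Yusuf. So d(Eva,Yusuf) = 3.

3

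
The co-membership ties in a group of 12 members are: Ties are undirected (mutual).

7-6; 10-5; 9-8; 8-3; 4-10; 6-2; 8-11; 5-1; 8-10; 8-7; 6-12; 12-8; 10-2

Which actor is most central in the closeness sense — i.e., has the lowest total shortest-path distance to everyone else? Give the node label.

8

Farness (sum of distances to all others) for each node — 1:36, 2:24, 3:27, 4:28, 5:26, 6:26, 7:24, 8:17, 9:27, 10:18, 11:27, 12:24.
The smallest farness is 17, for 8, so 8 has the highest closeness.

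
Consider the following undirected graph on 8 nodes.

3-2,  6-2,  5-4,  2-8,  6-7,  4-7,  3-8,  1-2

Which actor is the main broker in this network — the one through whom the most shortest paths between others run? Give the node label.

Unnormalized betweenness of each node: 1:0, 2:14, 3:0, 4:6, 5:0, 6:12, 7:10, 8:0.
2 has the largest value, 14, making it the main broker — the node through which the most shortest paths run.

2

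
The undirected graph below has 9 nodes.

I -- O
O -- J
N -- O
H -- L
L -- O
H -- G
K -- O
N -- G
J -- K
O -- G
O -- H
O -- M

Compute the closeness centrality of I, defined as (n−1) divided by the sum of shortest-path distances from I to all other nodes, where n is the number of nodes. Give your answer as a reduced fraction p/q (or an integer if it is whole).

Distances from I: G:2, H:2, J:2, K:2, L:2, M:2, N:2, O:1. Sum = 15.
n = 9, so closeness = 8/15.

8/15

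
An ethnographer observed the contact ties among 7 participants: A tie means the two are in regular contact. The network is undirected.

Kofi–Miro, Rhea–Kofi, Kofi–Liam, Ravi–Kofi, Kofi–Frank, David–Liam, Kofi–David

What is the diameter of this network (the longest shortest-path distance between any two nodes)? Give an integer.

Eccentricity of each node (its greatest distance to any other): David:2, Frank:2, Kofi:1, Liam:2, Miro:2, Ravi:2, Rhea:2.
The maximum eccentricity is 2, realized for instance by the pair Rhea–Ravi via Rhea – Kofi – Ravi. So the diameter is 2.

2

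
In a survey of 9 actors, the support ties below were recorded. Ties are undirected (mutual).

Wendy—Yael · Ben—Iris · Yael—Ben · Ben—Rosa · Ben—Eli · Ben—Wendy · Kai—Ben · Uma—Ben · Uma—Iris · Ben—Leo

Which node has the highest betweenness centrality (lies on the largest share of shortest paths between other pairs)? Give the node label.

Unnormalized betweenness of each node: Ben:26, Eli:0, Iris:0, Kai:0, Leo:0, Rosa:0, Uma:0, Wendy:0, Yael:0.
Ben has the largest value, 26, making it the main broker — the node through which the most shortest paths run.

Ben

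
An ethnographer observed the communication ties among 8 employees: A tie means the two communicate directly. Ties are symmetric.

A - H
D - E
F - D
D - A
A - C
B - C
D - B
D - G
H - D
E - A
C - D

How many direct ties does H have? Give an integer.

H is directly tied to A and D. That is 2 neighbors, so the degree of H is 2.

2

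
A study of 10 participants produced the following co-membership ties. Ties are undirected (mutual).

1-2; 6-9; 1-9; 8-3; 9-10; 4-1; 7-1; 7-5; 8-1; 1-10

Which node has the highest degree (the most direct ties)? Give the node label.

Degrees — 1:6, 2:1, 3:1, 4:1, 5:1, 6:1, 7:2, 8:2, 9:3, 10:2.
The maximum is 6, attained only by 1.

1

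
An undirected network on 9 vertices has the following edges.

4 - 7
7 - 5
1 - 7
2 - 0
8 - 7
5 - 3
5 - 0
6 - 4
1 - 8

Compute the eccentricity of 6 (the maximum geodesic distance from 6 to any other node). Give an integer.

Distances from 6: 0:4, 1:3, 2:5, 3:4, 4:1, 5:3, 7:2, 8:3.
The largest is 5 (to 2), so the eccentricity of 6 is 5.

5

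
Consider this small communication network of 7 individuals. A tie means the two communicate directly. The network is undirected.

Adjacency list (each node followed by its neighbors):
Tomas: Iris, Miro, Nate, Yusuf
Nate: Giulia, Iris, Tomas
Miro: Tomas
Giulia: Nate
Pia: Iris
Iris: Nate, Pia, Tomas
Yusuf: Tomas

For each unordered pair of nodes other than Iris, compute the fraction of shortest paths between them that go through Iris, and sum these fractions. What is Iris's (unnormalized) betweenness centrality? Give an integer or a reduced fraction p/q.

Pairs whose geodesics pass through Iris — Nate–Pia: 1; Miro–Pia: 1; Tomas–Pia: 1; Yusuf–Pia: 1; Pia–Giulia: 1.
All other pairs contribute 0.
Summing the contributions gives betweenness(Iris) = 5.

5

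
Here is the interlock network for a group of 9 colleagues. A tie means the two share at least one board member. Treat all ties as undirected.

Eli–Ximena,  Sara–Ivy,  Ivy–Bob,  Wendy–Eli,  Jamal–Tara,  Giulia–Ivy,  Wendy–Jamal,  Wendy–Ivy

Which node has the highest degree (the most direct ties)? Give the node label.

Degrees — Bob:1, Eli:2, Giulia:1, Ivy:4, Jamal:2, Sara:1, Tara:1, Wendy:3, Ximena:1.
The maximum is 4, attained only by Ivy.

Ivy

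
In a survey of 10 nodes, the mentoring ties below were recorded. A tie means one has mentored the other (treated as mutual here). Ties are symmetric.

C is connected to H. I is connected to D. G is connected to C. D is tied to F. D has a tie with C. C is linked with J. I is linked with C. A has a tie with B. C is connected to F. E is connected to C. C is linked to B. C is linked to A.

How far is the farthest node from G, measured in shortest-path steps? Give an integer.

2

Distances from G: A:2, B:2, C:1, D:2, E:2, F:2, H:2, I:2, J:2.
The largest is 2 (to I, D, H, A, F, B, J, and E), so the eccentricity of G is 2.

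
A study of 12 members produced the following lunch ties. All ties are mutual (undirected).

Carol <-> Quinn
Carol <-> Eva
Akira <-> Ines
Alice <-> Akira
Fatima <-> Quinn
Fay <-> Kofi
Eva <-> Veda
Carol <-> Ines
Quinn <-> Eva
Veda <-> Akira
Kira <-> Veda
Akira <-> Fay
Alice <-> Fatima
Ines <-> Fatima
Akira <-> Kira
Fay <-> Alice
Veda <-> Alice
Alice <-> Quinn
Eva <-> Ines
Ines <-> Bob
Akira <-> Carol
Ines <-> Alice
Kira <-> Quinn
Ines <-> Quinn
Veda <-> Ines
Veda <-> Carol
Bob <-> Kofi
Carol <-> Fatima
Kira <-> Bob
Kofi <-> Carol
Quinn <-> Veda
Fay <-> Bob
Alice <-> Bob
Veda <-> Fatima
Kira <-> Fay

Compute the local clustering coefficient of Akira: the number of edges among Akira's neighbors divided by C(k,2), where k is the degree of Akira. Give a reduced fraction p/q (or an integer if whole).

Akira's neighbors: Alice, Carol, Fay, Ines, Kira, and Veda (k = 6).
Possible neighbor pairs: C(6,2) = 15. Edges among them: Alice–Fay, Alice–Ines, Alice–Veda, Carol–Ines, Carol–Veda, Fay–Kira, Ines–Veda, Kira–Veda → e = 8.
Clustering(Akira) = 8/15.

8/15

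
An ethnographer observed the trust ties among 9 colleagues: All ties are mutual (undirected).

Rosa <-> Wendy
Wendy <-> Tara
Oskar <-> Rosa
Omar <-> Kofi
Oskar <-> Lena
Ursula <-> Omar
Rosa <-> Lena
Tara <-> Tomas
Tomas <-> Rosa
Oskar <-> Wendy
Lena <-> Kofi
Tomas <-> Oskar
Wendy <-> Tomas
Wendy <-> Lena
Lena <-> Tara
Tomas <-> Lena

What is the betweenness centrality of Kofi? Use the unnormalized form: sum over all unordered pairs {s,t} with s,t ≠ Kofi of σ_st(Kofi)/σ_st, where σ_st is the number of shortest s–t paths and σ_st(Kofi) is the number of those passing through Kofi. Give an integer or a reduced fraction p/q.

12

Pairs whose geodesics pass through Kofi — Omar–Tomas: 1; Omar–Lena: 1; Omar–Tara: 1; Omar–Wendy: 1; Omar–Rosa: 1; Omar–Oskar: 1; Ursula–Tomas: 1; Ursula–Lena: 1; Ursula–Tara: 1; Ursula–Wendy: 1; Ursula–Rosa: 1; Ursula–Oskar: 1.
All other pairs contribute 0.
Summing the contributions gives betweenness(Kofi) = 12.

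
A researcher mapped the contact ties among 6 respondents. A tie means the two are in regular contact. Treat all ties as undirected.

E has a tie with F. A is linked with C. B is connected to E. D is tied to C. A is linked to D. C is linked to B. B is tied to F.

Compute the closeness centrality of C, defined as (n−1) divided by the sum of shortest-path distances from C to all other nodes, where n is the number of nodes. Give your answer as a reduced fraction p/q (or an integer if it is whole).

5/7

Distances from C: A:1, B:1, D:1, E:2, F:2. Sum = 7.
n = 6, so closeness = 5/7.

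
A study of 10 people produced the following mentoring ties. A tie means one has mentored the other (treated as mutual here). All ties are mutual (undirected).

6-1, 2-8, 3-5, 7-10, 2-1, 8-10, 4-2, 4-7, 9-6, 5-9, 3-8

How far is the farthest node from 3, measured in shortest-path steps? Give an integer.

Distances from 3: 1:3, 2:2, 4:3, 5:1, 6:3, 7:3, 8:1, 9:2, 10:2.
The largest is 3 (to 6, 7, 4, and 1), so the eccentricity of 3 is 3.

3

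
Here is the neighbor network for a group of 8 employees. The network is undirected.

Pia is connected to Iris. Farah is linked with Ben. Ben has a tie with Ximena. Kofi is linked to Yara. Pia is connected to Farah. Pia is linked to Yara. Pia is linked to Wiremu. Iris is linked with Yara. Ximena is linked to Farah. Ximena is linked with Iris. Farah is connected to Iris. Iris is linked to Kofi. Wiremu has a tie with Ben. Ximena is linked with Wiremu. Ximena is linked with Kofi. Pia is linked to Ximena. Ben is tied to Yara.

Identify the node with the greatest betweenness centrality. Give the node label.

Ximena

Unnormalized betweenness of each node: Ben:17/12, Farah:7/12, Iris:17/12, Kofi:1/4, Pia:23/12, Wiremu:1/4, Ximena:15/4, Yara:17/12.
Ximena has the largest value, 15/4, making it the main broker — the node through which the most shortest paths run.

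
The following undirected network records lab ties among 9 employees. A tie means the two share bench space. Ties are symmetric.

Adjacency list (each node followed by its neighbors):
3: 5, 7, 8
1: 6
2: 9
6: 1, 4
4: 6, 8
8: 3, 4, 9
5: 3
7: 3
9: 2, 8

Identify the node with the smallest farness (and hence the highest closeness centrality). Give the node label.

8

Farness (sum of distances to all others) for each node — 1:29, 2:26, 3:17, 4:17, 5:24, 6:22, 7:24, 8:14, 9:19.
The smallest farness is 14, for 8, so 8 has the highest closeness.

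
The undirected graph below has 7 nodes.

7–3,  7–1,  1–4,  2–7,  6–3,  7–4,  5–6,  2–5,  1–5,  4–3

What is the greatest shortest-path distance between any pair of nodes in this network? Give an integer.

Eccentricity of each node (its greatest distance to any other): 1:2, 2:2, 3:2, 4:2, 5:2, 6:2, 7:2.
The maximum eccentricity is 2, realized for instance by the pair 5–3 via 5 – 6 – 3. So the diameter is 2.

2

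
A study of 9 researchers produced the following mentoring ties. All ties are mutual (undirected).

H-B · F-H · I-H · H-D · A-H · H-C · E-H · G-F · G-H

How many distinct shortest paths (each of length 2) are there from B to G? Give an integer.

The shortest distance is 2, and the only length-2 path is B–H–G. So there is exactly 1 shortest path.

1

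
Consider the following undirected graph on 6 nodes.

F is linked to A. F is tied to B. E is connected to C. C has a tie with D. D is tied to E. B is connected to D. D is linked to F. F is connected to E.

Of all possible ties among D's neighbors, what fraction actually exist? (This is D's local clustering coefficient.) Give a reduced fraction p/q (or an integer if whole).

D's neighbors: B, C, E, and F (k = 4).
Possible neighbor pairs: C(4,2) = 6. Edges among them: B–F, C–E, E–F → e = 3.
Clustering(D) = 3/6 = 1/2.

1/2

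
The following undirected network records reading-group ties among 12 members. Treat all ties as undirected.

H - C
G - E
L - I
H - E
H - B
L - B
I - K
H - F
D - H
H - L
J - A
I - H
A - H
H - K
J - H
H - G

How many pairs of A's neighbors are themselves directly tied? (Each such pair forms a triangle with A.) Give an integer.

A's neighbors: H and J.
Neighbor pairs that are themselves tied: A–H–J. Each forms one triangle with A, for 1 in total.

1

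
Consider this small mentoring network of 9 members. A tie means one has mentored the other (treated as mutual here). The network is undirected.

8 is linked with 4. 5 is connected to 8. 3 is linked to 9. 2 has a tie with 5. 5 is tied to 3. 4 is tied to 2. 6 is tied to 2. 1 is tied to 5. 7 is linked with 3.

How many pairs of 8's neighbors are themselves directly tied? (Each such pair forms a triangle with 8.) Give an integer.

0

8's neighbors are 4 and 5, but none of them are tied to each other, so no triangle contains 8.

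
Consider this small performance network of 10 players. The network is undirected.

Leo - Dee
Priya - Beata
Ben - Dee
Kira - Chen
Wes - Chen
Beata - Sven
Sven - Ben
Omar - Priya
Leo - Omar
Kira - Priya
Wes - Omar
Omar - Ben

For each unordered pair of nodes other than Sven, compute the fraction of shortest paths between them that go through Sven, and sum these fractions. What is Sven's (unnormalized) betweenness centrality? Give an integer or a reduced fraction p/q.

Pairs whose geodesics pass through Sven — Beata–Ben: 1; Beata–Dee: 1.
All other pairs contribute 0.
Summing the contributions gives betweenness(Sven) = 2.

2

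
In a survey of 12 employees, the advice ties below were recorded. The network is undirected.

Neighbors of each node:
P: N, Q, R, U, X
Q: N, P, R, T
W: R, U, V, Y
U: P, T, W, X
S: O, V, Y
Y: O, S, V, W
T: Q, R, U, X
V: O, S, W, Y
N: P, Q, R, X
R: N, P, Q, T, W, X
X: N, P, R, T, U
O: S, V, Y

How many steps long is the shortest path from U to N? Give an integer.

One shortest route is U – X – N, which uses 2 edges, and U and N are not directly tied, so nothing shorter exists. So d(U,N) = 2.

2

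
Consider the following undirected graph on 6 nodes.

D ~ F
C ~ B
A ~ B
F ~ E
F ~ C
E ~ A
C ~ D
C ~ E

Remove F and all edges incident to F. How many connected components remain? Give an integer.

1

F's neighbors (C, D, and E) remain reachable from one another through other ties, so the rest of the network stays in one piece.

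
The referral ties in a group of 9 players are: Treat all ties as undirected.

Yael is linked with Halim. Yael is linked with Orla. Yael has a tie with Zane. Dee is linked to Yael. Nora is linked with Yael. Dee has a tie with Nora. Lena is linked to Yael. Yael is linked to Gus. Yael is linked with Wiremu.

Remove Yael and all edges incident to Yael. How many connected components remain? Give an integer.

7

Without Yael, the remaining ties split the others into: {Orla}; {Halim}; {Lena}; {Gus}; {Dee, Nora}; {Zane}; {Wiremu}.
That's 7 separate components.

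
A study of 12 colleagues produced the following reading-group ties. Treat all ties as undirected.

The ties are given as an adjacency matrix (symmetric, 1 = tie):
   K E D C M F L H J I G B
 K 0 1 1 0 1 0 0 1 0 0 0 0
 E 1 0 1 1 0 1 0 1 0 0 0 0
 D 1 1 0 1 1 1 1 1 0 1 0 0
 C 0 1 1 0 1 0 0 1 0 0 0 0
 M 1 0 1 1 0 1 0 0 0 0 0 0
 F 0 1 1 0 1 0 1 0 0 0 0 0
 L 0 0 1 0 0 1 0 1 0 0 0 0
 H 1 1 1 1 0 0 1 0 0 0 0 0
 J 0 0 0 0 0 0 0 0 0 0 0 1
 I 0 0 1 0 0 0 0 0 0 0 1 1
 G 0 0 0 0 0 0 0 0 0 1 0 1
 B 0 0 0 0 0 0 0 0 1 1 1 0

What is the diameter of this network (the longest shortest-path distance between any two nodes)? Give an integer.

Eccentricity of each node (its greatest distance to any other): B:3, C:4, D:3, E:4, F:4, G:3, H:4, I:2, J:4, K:4, L:4, M:4.
The maximum eccentricity is 4, realized for instance by the pair K–J via K – D – I – B – J. So the diameter is 4.

4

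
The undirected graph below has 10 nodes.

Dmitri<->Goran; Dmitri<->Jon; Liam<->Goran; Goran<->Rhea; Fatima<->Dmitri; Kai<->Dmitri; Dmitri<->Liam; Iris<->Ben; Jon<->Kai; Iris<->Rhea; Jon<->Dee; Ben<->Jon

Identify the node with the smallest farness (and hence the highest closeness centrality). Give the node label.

Farness (sum of distances to all others) for each node — Ben:19, Dee:23, Dmitri:14, Fatima:22, Goran:17, Iris:22, Jon:15, Kai:18, Liam:19, Rhea:21.
The smallest farness is 14, for Dmitri, so Dmitri has the highest closeness.

Dmitri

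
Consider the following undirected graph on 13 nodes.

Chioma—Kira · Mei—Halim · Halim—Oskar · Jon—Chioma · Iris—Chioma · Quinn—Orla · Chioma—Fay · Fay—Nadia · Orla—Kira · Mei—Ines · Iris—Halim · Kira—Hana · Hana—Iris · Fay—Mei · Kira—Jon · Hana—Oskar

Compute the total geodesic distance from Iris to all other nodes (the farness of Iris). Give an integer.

26

Distances from Iris: Chioma:1, Fay:2, Halim:1, Hana:1, Ines:3, Jon:2, Kira:2, Mei:2, Nadia:3, Orla:3, Oskar:2, Quinn:4.
Sum = 1 + 2 + 1 + 1 + 3 + 2 + 2 + 2 + 3 + 3 + 2 + 4 = 26.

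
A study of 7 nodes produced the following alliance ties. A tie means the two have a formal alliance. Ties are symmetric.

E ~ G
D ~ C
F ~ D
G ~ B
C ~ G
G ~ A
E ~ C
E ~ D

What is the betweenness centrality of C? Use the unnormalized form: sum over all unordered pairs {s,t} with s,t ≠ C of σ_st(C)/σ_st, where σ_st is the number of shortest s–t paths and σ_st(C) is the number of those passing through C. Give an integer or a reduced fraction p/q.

3

Pairs whose geodesics pass through C — G–F: 1/2; G–D: 1/2; F–A: 1/2; F–B: 1/2; A–D: 1/2; D–B: 1/2.
All other pairs contribute 0.
Summing the contributions gives betweenness(C) = 3.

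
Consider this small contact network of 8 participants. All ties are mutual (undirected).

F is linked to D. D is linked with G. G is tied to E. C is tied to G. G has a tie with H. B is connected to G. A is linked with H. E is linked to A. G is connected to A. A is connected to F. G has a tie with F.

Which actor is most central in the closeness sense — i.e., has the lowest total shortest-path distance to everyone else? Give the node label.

G

Farness (sum of distances to all others) for each node — A:10, B:13, C:13, D:12, E:12, F:11, G:7, H:12.
The smallest farness is 7, for G, so G has the highest closeness.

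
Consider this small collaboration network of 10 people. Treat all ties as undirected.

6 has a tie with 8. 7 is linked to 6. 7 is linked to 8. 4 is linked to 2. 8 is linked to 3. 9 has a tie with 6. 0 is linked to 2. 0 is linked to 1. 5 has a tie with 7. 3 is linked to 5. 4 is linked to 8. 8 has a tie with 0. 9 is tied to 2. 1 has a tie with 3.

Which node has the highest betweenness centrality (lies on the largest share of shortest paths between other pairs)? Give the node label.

Unnormalized betweenness of each node: 0:6, 1:4/3, 2:23/6, 3:31/6, 4:3/2, 5:5/6, 6:9/2, 7:23/6, 8:29/2, 9:3/2.
8 has the largest value, 29/2, making it the main broker — the node through which the most shortest paths run.

8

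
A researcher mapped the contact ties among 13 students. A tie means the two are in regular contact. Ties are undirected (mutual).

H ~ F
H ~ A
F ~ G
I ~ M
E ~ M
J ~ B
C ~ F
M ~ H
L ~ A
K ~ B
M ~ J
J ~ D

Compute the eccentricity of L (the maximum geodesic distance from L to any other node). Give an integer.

6

Distances from L: A:1, B:5, C:4, D:5, E:4, F:3, G:4, H:2, I:4, J:4, K:6, M:3.
The largest is 6 (to K), so the eccentricity of L is 6.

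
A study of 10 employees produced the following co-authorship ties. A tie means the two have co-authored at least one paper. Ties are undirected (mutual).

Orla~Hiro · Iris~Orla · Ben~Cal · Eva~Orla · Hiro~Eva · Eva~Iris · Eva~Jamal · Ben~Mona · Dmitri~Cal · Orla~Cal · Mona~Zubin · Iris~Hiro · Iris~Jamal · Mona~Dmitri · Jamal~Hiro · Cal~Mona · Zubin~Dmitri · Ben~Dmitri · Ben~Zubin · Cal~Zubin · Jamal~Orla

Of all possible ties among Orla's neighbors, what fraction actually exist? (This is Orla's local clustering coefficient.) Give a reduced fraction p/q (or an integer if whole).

3/5

Orla's neighbors: Cal, Eva, Hiro, Iris, and Jamal (k = 5).
Possible neighbor pairs: C(5,2) = 10. Edges among them: Eva–Hiro, Eva–Iris, Eva–Jamal, Hiro–Iris, Hiro–Jamal, Iris–Jamal → e = 6.
Clustering(Orla) = 6/10 = 3/5.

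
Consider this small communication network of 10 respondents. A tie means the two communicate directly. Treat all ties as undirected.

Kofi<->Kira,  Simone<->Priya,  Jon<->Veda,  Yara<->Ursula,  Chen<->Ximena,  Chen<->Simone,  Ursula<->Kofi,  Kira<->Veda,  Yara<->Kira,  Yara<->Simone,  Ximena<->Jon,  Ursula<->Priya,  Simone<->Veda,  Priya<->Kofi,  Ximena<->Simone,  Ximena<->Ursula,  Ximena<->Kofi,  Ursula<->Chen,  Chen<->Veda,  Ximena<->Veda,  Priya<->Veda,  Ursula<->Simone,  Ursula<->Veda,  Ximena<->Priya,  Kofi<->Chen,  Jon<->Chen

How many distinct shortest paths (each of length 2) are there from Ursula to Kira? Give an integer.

The shortest distance is 2. The length-2 paths are: Ursula–Kofi–Kira; Ursula–Veda–Kira; Ursula–Yara–Kira.
That gives 3 distinct shortest paths.

3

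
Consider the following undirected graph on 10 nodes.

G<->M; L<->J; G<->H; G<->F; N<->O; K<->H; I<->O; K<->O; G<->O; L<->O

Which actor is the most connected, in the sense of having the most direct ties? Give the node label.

O

Degrees — F:1, G:4, H:2, I:1, J:1, K:2, L:2, M:1, N:1, O:5.
The maximum is 5, attained only by O.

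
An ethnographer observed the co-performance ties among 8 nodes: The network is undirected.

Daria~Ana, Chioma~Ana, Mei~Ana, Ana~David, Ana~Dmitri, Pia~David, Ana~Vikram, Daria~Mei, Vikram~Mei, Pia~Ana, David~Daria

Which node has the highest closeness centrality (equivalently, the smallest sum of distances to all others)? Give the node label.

Ana

Farness (sum of distances to all others) for each node — Ana:7, Chioma:13, Daria:11, David:11, Dmitri:13, Mei:11, Pia:12, Vikram:12.
The smallest farness is 7, for Ana, so Ana has the highest closeness.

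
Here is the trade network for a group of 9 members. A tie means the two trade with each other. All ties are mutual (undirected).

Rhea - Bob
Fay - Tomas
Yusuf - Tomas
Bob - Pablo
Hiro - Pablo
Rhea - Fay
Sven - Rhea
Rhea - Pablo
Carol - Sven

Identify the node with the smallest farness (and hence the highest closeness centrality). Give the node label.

Rhea

Farness (sum of distances to all others) for each node — Bob:18, Carol:25, Fay:16, Hiro:24, Pablo:17, Rhea:13, Sven:18, Tomas:21, Yusuf:28.
The smallest farness is 13, for Rhea, so Rhea has the highest closeness.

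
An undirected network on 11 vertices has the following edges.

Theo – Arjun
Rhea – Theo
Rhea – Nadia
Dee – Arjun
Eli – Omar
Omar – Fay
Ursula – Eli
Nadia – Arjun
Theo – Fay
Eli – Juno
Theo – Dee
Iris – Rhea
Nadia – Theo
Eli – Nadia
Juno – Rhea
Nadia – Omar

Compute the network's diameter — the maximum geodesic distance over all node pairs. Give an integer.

4

Eccentricity of each node (its greatest distance to any other): Arjun:3, Dee:4, Eli:3, Fay:3, Iris:4, Juno:3, Nadia:2, Omar:3, Rhea:3, Theo:3, Ursula:4.
The maximum eccentricity is 4, realized for instance by the pair Dee–Ursula via Dee – Theo – Nadia – Eli – Ursula. So the diameter is 4.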